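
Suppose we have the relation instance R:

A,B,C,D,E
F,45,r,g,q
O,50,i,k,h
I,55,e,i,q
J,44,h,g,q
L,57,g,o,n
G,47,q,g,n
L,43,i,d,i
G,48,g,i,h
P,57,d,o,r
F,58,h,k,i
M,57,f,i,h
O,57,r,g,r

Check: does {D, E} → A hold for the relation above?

(D=g, E=q): 2 rows → A takes values {F, J} — violation
(D=k, E=h): 1 row → A = O ✓
(D=i, E=q): 1 row → A = I ✓
(D=o, E=n): 1 row → A = L ✓
(D=g, E=n): 1 row → A = G ✓
(D=d, E=i): 1 row → A = L ✓
(D=i, E=h): 2 rows → A takes values {G, M} — violation
(D=o, E=r): 1 row → A = P ✓
(D=k, E=i): 1 row → A = F ✓
(D=g, E=r): 1 row → A = O ✓
Two rows agree on {D, E} but differ on A, so {D, E} → A does not hold.

No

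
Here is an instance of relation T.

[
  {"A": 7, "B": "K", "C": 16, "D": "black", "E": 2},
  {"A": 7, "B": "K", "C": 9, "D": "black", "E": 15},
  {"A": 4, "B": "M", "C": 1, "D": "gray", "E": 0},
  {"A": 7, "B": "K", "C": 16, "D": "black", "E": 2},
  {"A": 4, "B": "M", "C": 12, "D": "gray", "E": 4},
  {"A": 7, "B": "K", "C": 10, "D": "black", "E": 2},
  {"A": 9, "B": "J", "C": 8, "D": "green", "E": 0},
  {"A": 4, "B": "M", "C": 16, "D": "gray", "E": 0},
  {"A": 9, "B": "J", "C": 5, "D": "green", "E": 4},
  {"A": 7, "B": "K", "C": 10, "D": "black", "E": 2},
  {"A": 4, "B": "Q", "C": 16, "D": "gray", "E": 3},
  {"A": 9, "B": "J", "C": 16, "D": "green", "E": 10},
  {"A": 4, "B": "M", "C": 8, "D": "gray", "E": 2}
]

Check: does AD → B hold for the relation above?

No

(A=7, D=black): 5 rows → B = K, K, K, K, K ✓
(A=4, D=gray): 5 rows → B takes values {M, Q} — violation
(A=9, D=green): 3 rows → B = J, J, J ✓
Two rows agree on AD but differ on B, so AD → B does not hold.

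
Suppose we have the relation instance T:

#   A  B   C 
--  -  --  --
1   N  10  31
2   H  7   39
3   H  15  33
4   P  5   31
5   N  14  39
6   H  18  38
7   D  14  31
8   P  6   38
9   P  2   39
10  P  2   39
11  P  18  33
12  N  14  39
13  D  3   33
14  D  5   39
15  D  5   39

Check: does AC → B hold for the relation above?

Yes

(A=N, C=31): row 1 → B = 10 ✓
(A=H, C=39): row 2 → B = 7 ✓
(A=H, C=33): row 3 → B = 15 ✓
(A=P, C=31): row 4 → B = 5 ✓
(A=N, C=39): rows 5, 12 → B = 14, 14 ✓
(A=H, C=38): row 6 → B = 18 ✓
(A=D, C=31): row 7 → B = 14 ✓
(A=P, C=38): row 8 → B = 6 ✓
(A=P, C=39): rows 9, 10 → B = 2, 2 ✓
(A=P, C=33): row 11 → B = 18 ✓
(A=D, C=33): row 13 → B = 3 ✓
(A=D, C=39): rows 14, 15 → B = 5, 5 ✓
Every AC value is associated with a single B value, so AC → B holds.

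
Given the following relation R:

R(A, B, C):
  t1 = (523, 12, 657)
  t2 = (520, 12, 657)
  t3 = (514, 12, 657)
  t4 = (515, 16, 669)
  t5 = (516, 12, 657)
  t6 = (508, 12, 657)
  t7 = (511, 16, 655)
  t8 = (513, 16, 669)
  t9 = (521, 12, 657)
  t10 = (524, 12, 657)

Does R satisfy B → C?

No

B=12: rows 1, 2, 3, 5, 6, 9, 10 → C = 657, 657, 657, 657, 657, 657, 657 ✓
B=16: rows 4, 7, 8 → C takes values {669, 655} — violation
Two rows agree on B but differ on C, so B → C does not hold.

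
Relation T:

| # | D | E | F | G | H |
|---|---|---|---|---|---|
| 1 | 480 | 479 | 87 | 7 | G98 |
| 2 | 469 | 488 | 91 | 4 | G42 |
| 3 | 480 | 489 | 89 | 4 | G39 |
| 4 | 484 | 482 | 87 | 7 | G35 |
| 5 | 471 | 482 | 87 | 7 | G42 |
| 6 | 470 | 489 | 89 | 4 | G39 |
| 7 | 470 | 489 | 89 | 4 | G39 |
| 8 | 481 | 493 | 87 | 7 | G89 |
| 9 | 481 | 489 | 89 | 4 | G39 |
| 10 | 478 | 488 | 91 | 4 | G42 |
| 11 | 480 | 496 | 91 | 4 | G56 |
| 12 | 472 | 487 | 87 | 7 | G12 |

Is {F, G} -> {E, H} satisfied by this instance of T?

No

(F=87, G=7): rows 1, 4, 5, 8, 12 → {E,H} takes values {(479, G98), (482, G35), (482, G42), (493, G89), (487, G12)} — violation
(F=91, G=4): rows 2, 10, 11 → {E,H} takes values {(488, G42), (496, G56)} — violation
(F=89, G=4): rows 3, 6, 7, 9 → {E,H} = (489, G39), (489, G39), (489, G39), (489, G39) ✓
Two rows agree on {F, G} but differ on {E, H}, so {F, G} -> {E, H} does not hold.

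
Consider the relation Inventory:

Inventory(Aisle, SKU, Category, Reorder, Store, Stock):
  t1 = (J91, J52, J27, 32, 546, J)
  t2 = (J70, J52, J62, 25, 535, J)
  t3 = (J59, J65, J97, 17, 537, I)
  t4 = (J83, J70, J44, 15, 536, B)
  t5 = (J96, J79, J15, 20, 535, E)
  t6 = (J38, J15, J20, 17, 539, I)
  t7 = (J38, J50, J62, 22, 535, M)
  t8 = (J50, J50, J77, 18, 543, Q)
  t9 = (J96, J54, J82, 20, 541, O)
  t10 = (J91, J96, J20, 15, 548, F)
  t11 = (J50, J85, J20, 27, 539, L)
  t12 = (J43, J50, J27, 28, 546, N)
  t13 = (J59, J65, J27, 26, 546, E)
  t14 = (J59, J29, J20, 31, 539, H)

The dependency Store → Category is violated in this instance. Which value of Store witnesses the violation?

Store=546: rows 1, 12, 13 → Category = J27, J27, J27 ✓
Store=535: rows 2, 5, 7 → Category takes values {J62, J15} — violation
Store=537: row 3 → Category = J97 ✓
Store=536: row 4 → Category = J44 ✓
Store=539: rows 6, 11, 14 → Category = J20, J20, J20 ✓
Store=543: row 8 → Category = J77 ✓
Store=541: row 9 → Category = J82 ✓
Store=548: row 10 → Category = J20 ✓
The only Store value with inconsistent Category is Store=535.

535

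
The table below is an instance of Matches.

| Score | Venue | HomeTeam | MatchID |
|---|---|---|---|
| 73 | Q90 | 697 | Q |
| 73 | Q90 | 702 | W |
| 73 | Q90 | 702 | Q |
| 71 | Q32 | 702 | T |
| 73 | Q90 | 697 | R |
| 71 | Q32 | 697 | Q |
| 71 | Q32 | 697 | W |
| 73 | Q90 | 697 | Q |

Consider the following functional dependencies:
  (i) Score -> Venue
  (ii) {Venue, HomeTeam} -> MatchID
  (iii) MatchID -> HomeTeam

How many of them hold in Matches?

(i) Score -> Venue: every LHS value maps to a single RHS value — holds.
(ii) {Venue, HomeTeam} -> MatchID: (Venue=Q90, HomeTeam=697): 3 rows → MatchID takes values {Q, R} — violation; (Venue=Q90, HomeTeam=702): 2 rows → MatchID takes values {W, Q} — violation; (Venue=Q32, HomeTeam=697): 2 rows → MatchID takes values {Q, W} — violation — fails.
(iii) MatchID -> HomeTeam: MatchID=Q: 4 rows → HomeTeam takes values {697, 702} — violation; MatchID=W: 2 rows → HomeTeam takes values {702, 697} — violation — fails.
1 of the 3 dependencies holds.

1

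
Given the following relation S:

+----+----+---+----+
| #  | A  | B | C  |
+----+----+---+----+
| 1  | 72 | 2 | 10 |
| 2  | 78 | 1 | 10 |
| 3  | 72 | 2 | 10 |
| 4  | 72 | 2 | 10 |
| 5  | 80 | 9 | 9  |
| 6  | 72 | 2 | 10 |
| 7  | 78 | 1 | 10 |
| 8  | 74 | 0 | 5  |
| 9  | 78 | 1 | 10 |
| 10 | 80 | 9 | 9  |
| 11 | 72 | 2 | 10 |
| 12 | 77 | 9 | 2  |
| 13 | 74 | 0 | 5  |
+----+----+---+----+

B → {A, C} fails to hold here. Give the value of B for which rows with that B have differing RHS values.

9

B=2: rows 1, 3, 4, 6, 11 → {A,C} = (72, 10), (72, 10), (72, 10), (72, 10), (72, 10) ✓
B=1: rows 2, 7, 9 → {A,C} = (78, 10), (78, 10), (78, 10) ✓
B=9: rows 5, 10, 12 → {A,C} takes values {(80, 9), (77, 2)} — violation
B=0: rows 8, 13 → {A,C} = (74, 5), (74, 5) ✓
The only B value with inconsistent RHS is B=9.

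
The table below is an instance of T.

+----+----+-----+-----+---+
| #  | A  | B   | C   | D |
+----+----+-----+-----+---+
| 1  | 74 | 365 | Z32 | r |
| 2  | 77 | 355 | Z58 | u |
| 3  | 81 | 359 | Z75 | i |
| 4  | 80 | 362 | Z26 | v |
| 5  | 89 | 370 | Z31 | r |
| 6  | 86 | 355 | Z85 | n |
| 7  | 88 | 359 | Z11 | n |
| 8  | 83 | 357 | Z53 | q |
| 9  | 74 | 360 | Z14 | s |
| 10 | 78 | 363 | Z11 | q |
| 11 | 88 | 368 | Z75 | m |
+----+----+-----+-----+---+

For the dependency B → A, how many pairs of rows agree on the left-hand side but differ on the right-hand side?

2

B=355: violating pairs (2,6) — 1 pair.
B=359: violating pairs (3,7) — 1 pair.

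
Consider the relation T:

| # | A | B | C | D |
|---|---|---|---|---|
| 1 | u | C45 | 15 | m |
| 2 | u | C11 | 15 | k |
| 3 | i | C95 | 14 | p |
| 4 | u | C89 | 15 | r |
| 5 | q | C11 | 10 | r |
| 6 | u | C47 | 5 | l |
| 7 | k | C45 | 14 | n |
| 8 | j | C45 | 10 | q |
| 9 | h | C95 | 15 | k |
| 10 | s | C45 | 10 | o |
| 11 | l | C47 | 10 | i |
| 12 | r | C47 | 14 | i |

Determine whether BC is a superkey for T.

Rows 8 and 10 have the same BC value (B=C45, C=10) but are distinct tuples, so BC does not determine every attribute — not a superkey.

No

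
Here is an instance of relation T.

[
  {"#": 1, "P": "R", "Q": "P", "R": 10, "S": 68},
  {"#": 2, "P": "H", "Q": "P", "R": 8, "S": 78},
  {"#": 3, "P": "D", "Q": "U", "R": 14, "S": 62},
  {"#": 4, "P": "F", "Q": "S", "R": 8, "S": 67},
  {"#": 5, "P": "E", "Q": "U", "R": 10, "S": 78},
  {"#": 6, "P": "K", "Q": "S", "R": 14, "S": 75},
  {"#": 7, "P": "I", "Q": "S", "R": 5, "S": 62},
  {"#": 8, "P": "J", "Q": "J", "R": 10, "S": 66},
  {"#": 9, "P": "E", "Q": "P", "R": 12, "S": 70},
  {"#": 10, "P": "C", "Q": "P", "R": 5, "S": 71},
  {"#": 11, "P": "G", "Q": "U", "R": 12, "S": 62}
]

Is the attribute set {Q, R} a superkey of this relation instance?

All 11 rows have distinct {Q, R} values, so {Q, R} → (all attributes) holds and {Q, R} is a superkey.

Yes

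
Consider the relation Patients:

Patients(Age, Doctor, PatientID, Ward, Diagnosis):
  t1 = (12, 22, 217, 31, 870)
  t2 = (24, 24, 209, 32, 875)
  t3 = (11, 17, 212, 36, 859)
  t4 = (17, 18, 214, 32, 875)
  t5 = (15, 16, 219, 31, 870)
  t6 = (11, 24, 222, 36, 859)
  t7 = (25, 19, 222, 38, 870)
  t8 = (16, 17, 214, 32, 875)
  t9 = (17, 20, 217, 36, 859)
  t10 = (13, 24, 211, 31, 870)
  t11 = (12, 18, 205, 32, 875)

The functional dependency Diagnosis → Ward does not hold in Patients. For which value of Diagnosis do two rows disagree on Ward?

Diagnosis=870: rows 1, 5, 7, 10 → Ward takes values {31, 38} — violation
Diagnosis=875: rows 2, 4, 8, 11 → Ward = 32, 32, 32, 32 ✓
Diagnosis=859: rows 3, 6, 9 → Ward = 36, 36, 36 ✓
The only Diagnosis value with inconsistent Ward is Diagnosis=870.

870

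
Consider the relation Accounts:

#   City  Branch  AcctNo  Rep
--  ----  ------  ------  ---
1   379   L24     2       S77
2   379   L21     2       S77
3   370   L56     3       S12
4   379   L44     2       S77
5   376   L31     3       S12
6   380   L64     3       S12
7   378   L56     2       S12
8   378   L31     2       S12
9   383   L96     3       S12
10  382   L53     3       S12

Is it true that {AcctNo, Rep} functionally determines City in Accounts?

No

(AcctNo=2, Rep=S77): rows 1, 2, 4 → City = 379, 379, 379 ✓
(AcctNo=3, Rep=S12): rows 3, 5, 6, 9, 10 → City takes values {370, 376, 380, 383, 382} — violation
(AcctNo=2, Rep=S12): rows 7, 8 → City = 378, 378 ✓
Two rows agree on {AcctNo, Rep} but differ on City, so {AcctNo, Rep} -> City does not hold.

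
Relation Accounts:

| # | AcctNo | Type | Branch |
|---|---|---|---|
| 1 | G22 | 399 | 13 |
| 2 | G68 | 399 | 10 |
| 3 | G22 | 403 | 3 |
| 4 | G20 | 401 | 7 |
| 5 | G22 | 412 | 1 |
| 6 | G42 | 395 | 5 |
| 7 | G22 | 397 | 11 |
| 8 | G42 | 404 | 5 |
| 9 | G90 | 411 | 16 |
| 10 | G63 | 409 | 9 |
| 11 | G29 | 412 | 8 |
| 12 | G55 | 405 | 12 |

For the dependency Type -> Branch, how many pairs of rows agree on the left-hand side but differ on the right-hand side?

Type=399: violating pairs (1,2) — 1 pair.
Type=412: violating pairs (5,11) — 1 pair.

2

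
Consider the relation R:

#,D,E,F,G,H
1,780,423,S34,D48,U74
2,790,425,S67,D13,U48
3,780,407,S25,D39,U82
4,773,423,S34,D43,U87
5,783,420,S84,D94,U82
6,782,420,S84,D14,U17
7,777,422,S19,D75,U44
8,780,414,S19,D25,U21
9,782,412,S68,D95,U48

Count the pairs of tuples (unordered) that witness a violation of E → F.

E=423: all 2 rows agree on F — 0 pairs.
E=420: all 2 rows agree on F — 0 pairs.

0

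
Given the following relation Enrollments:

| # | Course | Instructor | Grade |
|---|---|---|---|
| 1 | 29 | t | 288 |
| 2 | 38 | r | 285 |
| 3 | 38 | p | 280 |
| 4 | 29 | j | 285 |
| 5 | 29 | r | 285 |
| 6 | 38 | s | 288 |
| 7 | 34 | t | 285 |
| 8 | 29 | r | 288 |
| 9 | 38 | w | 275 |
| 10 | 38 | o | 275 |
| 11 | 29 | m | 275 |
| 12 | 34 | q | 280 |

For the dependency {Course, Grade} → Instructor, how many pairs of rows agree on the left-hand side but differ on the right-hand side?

(Course=29, Grade=288): violating pairs (1,8) — 1 pair.
(Course=29, Grade=285): violating pairs (4,5) — 1 pair.
(Course=38, Grade=275): violating pairs (9,10) — 1 pair.

3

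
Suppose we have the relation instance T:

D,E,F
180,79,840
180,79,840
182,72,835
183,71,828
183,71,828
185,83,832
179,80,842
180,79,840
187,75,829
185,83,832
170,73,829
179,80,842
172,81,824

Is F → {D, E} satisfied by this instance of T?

No

F=840: 3 rows → {D,E} = (180, 79), (180, 79), (180, 79) ✓
F=835: 1 row → {D,E} = (182, 72) ✓
F=828: 2 rows → {D,E} = (183, 71), (183, 71) ✓
F=832: 2 rows → {D,E} = (185, 83), (185, 83) ✓
F=842: 2 rows → {D,E} = (179, 80), (179, 80) ✓
F=829: 2 rows → {D,E} takes values {(187, 75), (170, 73)} — violation
F=824: 1 row → {D,E} = (172, 81) ✓
Two rows agree on F but differ on {D, E}, so F → {D, E} does not hold.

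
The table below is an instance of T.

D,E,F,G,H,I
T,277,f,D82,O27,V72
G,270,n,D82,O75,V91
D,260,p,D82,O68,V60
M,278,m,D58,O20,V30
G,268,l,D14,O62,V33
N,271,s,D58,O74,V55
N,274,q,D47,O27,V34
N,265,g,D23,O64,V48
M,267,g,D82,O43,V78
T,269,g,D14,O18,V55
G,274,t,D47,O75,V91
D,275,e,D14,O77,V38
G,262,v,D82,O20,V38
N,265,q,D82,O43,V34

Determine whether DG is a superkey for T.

Two distinct rows share (D=G, G=D82), so DG does not determine every attribute — not a superkey.

No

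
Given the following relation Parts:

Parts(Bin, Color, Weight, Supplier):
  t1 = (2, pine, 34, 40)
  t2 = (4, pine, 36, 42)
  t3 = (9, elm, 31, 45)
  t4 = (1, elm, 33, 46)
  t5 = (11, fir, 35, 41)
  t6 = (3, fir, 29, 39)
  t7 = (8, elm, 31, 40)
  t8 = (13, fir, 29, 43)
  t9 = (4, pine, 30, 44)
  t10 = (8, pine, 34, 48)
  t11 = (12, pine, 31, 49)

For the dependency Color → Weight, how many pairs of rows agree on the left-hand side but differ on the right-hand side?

13

Color=pine: violating pairs (1,2), (1,9), (1,11), (2,9), (2,10), (2,11), (9,10), (9,11), (10,11) — 9 pairs.
Color=elm: violating pairs (3,4), (4,7) — 2 pairs.
Color=fir: violating pairs (5,6), (5,8) — 2 pairs.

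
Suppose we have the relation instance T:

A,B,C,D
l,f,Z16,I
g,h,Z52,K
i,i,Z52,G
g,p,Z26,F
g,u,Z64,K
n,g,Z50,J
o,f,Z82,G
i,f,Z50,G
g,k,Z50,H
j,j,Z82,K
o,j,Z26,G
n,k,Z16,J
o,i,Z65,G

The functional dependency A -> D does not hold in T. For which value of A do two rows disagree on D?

A=l: 1 row → D = I ✓
A=g: 4 rows → D takes values {K, F, H} — violation
A=i: 2 rows → D = G, G ✓
A=n: 2 rows → D = J, J ✓
A=o: 3 rows → D = G, G, G ✓
A=j: 1 row → D = K ✓
The only A value with inconsistent D is A=g.

g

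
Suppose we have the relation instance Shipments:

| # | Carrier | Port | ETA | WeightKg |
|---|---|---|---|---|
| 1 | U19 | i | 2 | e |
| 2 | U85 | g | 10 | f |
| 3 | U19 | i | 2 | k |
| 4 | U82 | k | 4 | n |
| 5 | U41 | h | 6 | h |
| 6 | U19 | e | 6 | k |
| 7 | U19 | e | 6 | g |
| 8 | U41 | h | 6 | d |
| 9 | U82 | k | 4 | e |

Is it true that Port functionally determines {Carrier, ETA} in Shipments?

Yes

Port=i: rows 1, 3 → {Carrier,ETA} = (U19, 2), (U19, 2) ✓
Port=g: row 2 → {Carrier,ETA} = (U85, 10) ✓
Port=k: rows 4, 9 → {Carrier,ETA} = (U82, 4), (U82, 4) ✓
Port=h: rows 5, 8 → {Carrier,ETA} = (U41, 6), (U41, 6) ✓
Port=e: rows 6, 7 → {Carrier,ETA} = (U19, 6), (U19, 6) ✓
Every Port value is associated with a single {Carrier, ETA} value, so Port → {Carrier, ETA} holds.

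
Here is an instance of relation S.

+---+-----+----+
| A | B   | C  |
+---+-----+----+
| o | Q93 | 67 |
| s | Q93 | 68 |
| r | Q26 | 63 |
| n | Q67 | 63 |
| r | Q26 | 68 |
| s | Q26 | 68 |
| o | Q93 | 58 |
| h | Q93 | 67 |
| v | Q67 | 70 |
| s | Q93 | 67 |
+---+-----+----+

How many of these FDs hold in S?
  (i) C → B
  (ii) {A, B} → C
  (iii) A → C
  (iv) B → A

(i) C → B: C=68: 3 rows → B takes values {Q93, Q26} — violation; C=63: 2 rows → B takes values {Q26, Q67} — violation — fails.
(ii) {A, B} → C: (A=o, B=Q93): 2 rows → C takes values {67, 58} — violation; (A=s, B=Q93): 2 rows → C takes values {68, 67} — violation; (A=r, B=Q26): 2 rows → C takes values {63, 68} — violation — fails.
(iii) A → C: A=o: 2 rows → C takes values {67, 58} — violation; A=s: 3 rows → C takes values {68, 67} — violation; A=r: 2 rows → C takes values {63, 68} — violation — fails.
(iv) B → A: B=Q93: 5 rows → A takes values {o, s, h} — violation; B=Q26: 3 rows → A takes values {r, s} — violation; B=Q67: 2 rows → A takes values {n, v} — violation — fails.
None of the 4 dependencies hold.

0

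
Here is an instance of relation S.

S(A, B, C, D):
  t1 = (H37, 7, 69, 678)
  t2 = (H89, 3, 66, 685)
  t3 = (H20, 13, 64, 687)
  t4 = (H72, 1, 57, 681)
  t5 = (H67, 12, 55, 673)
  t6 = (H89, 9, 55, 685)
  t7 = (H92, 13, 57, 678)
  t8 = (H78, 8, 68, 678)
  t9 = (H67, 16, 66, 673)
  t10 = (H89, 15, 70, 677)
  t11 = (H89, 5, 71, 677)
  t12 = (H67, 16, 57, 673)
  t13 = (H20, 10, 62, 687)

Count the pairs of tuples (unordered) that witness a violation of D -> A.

D=678: violating pairs (1,7), (1,8), (7,8) — 3 pairs.
D=685: all 2 rows agree on A — 0 pairs.
D=687: all 2 rows agree on A — 0 pairs.
D=673: all 3 rows agree on A — 0 pairs.
D=677: all 2 rows agree on A — 0 pairs.

3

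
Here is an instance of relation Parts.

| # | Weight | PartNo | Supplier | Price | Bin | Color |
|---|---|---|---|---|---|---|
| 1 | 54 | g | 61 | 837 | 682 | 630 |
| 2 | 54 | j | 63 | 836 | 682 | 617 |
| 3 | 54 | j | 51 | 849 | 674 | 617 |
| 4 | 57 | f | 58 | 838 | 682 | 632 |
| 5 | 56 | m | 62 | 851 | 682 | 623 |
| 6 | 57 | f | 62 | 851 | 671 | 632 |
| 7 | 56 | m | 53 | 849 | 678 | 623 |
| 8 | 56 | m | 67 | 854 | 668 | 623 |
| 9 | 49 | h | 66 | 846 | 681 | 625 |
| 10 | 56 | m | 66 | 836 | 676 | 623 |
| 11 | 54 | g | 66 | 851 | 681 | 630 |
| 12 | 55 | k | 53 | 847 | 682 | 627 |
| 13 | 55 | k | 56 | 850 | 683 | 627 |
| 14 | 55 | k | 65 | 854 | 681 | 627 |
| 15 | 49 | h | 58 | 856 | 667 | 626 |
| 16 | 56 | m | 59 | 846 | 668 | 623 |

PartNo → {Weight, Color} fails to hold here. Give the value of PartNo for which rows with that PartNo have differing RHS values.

PartNo=g: rows 1, 11 → {Weight,Color} = (54, 630), (54, 630) ✓
PartNo=j: rows 2, 3 → {Weight,Color} = (54, 617), (54, 617) ✓
PartNo=f: rows 4, 6 → {Weight,Color} = (57, 632), (57, 632) ✓
PartNo=m: rows 5, 7, 8, 10, 16 → {Weight,Color} = (56, 623), (56, 623), (56, 623), (56, 623), (56, 623) ✓
PartNo=h: rows 9, 15 → {Weight,Color} takes values {(49, 625), (49, 626)} — violation
PartNo=k: rows 12, 13, 14 → {Weight,Color} = (55, 627), (55, 627), (55, 627) ✓
The only PartNo value with inconsistent RHS is PartNo=h.

h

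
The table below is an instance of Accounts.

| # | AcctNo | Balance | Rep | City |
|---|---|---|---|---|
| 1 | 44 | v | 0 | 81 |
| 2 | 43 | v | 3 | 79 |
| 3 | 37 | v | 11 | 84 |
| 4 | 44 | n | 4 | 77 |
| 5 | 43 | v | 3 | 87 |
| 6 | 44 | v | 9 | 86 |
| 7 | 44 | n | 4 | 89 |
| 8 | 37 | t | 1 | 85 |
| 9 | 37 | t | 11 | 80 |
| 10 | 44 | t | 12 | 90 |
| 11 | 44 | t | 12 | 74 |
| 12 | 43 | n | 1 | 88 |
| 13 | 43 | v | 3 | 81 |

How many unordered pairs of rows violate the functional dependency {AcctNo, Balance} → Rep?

(AcctNo=44, Balance=v): violating pairs (1,6) — 1 pair.
(AcctNo=43, Balance=v): all 3 rows agree on Rep — 0 pairs.
(AcctNo=44, Balance=n): all 2 rows agree on Rep — 0 pairs.
(AcctNo=37, Balance=t): violating pairs (8,9) — 1 pair.
(AcctNo=44, Balance=t): all 2 rows agree on Rep — 0 pairs.

2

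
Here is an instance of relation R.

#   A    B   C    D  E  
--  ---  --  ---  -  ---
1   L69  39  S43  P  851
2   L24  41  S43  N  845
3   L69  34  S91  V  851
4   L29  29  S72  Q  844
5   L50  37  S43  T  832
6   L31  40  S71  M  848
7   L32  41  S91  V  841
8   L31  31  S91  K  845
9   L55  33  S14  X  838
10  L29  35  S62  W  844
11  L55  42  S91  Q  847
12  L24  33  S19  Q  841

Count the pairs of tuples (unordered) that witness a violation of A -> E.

3

A=L69: all 2 rows agree on E — 0 pairs.
A=L24: violating pairs (2,12) — 1 pair.
A=L29: all 2 rows agree on E — 0 pairs.
A=L31: violating pairs (6,8) — 1 pair.
A=L55: violating pairs (9,11) — 1 pair.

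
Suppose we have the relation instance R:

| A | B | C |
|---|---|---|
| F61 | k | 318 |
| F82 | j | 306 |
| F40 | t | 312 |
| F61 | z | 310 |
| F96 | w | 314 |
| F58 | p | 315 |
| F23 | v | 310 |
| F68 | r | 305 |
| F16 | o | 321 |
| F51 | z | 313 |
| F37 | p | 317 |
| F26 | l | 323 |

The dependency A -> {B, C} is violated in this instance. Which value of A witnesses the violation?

A=F61: 2 rows → {B,C} takes values {(k, 318), (z, 310)} — violation
A=F82: 1 row → {B,C} = (j, 306) ✓
A=F40: 1 row → {B,C} = (t, 312) ✓
A=F96: 1 row → {B,C} = (w, 314) ✓
A=F58: 1 row → {B,C} = (p, 315) ✓
A=F23: 1 row → {B,C} = (v, 310) ✓
A=F68: 1 row → {B,C} = (r, 305) ✓
A=F16: 1 row → {B,C} = (o, 321) ✓
A=F51: 1 row → {B,C} = (z, 313) ✓
A=F37: 1 row → {B,C} = (p, 317) ✓
A=F26: 1 row → {B,C} = (l, 323) ✓
The only A value with inconsistent RHS is A=F61.

F61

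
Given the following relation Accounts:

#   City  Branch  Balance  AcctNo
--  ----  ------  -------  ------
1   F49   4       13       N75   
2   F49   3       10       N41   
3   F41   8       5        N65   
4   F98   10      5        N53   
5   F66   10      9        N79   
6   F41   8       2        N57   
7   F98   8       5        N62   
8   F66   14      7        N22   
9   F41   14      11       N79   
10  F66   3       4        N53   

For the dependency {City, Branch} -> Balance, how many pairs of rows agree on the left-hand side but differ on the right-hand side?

(City=F41, Branch=8): violating pairs (3,6) — 1 pair.

1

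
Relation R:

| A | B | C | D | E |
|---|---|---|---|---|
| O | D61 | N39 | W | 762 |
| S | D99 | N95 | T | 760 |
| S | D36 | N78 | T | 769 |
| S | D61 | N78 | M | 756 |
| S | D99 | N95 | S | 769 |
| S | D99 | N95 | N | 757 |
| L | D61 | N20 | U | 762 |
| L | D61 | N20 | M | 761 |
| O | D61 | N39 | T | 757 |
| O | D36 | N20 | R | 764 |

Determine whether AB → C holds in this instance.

Yes

(A=O, B=D61): 2 rows → C = N39, N39 ✓
(A=S, B=D99): 3 rows → C = N95, N95, N95 ✓
(A=S, B=D36): 1 row → C = N78 ✓
(A=S, B=D61): 1 row → C = N78 ✓
(A=L, B=D61): 2 rows → C = N20, N20 ✓
(A=O, B=D36): 1 row → C = N20 ✓
Every AB value is associated with a single C value, so AB → C holds.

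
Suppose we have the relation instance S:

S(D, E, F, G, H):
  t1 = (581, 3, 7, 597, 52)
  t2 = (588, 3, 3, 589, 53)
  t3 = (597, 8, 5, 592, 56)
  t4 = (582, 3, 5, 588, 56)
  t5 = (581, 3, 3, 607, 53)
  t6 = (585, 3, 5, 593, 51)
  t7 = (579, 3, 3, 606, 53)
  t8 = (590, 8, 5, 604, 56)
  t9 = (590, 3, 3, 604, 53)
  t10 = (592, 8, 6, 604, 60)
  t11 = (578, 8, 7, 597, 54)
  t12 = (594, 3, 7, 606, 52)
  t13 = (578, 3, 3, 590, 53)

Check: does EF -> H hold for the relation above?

No

(E=3, F=7): rows 1, 12 → H = 52, 52 ✓
(E=3, F=3): rows 2, 5, 7, 9, 13 → H = 53, 53, 53, 53, 53 ✓
(E=8, F=5): rows 3, 8 → H = 56, 56 ✓
(E=3, F=5): rows 4, 6 → H takes values {56, 51} — violation
(E=8, F=6): row 10 → H = 60 ✓
(E=8, F=7): row 11 → H = 54 ✓
Two rows agree on EF but differ on H, so EF -> H does not hold.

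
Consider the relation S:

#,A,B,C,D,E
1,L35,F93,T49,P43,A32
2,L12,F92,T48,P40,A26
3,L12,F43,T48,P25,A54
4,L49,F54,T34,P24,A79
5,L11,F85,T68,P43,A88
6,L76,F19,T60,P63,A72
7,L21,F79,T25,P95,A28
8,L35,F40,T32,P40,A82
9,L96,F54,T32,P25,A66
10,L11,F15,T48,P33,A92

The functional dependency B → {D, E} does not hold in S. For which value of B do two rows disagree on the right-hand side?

B=F93: row 1 → {D,E} = (P43, A32) ✓
B=F92: row 2 → {D,E} = (P40, A26) ✓
B=F43: row 3 → {D,E} = (P25, A54) ✓
B=F54: rows 4, 9 → {D,E} takes values {(P24, A79), (P25, A66)} — violation
B=F85: row 5 → {D,E} = (P43, A88) ✓
B=F19: row 6 → {D,E} = (P63, A72) ✓
B=F79: row 7 → {D,E} = (P95, A28) ✓
B=F40: row 8 → {D,E} = (P40, A82) ✓
B=F15: row 10 → {D,E} = (P33, A92) ✓
The only B value with inconsistent RHS is B=F54.

F54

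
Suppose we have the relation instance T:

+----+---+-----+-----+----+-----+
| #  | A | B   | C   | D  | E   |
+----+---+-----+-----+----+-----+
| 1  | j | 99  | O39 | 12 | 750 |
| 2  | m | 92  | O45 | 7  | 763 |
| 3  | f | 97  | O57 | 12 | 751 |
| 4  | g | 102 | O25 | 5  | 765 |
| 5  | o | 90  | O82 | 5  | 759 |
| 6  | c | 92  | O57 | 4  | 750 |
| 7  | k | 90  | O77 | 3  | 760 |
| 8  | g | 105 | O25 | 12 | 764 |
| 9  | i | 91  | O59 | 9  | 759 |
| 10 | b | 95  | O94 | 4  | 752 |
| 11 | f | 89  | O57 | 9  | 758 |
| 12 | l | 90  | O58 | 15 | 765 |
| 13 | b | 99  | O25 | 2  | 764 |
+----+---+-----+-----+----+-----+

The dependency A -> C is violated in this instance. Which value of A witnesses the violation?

b

A=j: row 1 → C = O39 ✓
A=m: row 2 → C = O45 ✓
A=f: rows 3, 11 → C = O57, O57 ✓
A=g: rows 4, 8 → C = O25, O25 ✓
A=o: row 5 → C = O82 ✓
A=c: row 6 → C = O57 ✓
A=k: row 7 → C = O77 ✓
A=i: row 9 → C = O59 ✓
A=b: rows 10, 13 → C takes values {O94, O25} — violation
A=l: row 12 → C = O58 ✓
The only A value with inconsistent C is A=b.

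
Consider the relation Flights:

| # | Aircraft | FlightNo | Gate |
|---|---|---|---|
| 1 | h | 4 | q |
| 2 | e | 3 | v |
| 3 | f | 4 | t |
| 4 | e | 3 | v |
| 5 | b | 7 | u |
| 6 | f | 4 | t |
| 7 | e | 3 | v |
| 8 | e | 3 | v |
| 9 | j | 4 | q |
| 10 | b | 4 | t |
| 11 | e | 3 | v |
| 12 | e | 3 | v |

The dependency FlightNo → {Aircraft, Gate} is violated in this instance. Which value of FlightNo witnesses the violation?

FlightNo=4: rows 1, 3, 6, 9, 10 → {Aircraft,Gate} takes values {(h, q), (f, t), (j, q), (b, t)} — violation
FlightNo=3: rows 2, 4, 7, 8, 11, 12 → {Aircraft,Gate} = (e, v), (e, v), (e, v), (e, v), (e, v), (e, v) ✓
FlightNo=7: row 5 → {Aircraft,Gate} = (b, u) ✓
The only FlightNo value with inconsistent RHS is FlightNo=4.

4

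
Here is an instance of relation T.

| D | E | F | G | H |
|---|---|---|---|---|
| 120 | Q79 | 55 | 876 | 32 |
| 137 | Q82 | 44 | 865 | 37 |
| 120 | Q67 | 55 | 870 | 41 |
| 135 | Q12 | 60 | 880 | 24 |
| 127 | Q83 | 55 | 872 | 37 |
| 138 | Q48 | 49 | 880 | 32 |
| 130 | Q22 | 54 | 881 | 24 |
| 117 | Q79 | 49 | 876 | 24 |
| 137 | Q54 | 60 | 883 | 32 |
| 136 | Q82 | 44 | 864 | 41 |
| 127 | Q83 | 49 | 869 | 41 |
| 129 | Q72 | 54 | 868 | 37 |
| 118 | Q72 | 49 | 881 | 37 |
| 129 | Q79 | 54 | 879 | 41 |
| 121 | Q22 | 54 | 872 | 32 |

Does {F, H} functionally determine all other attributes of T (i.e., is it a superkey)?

Yes

All 15 rows have distinct {F, H} values, so {F, H} → (all attributes) holds and {F, H} is a superkey.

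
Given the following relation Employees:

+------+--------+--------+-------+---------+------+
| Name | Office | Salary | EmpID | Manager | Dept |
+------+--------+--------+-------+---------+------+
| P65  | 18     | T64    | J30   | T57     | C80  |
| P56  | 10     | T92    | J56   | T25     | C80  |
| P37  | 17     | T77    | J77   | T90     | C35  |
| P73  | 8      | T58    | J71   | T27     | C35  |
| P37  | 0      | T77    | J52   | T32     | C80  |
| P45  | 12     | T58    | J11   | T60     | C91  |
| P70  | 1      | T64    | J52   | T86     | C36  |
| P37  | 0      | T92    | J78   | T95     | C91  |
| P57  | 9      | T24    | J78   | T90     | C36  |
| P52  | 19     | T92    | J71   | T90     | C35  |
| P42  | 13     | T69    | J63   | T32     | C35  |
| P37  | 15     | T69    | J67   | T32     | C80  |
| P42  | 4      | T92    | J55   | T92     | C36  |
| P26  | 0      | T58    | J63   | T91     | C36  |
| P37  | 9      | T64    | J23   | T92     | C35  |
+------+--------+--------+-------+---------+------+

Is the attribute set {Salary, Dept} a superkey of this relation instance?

All 15 rows have distinct {Salary, Dept} values, so {Salary, Dept} → (all attributes) holds and {Salary, Dept} is a superkey.

Yes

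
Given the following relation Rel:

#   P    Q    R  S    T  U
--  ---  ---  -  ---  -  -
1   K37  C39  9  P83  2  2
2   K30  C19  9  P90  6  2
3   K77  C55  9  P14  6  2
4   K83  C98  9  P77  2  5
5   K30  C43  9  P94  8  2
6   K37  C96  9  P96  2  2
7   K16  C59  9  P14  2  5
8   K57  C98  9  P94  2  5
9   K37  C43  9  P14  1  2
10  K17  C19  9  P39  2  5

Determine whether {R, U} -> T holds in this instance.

No

(R=9, U=2): rows 1, 2, 3, 5, 6, 9 → T takes values {2, 6, 8, 1} — violation
(R=9, U=5): rows 4, 7, 8, 10 → T = 2, 2, 2, 2 ✓
Two rows agree on {R, U} but differ on T, so {R, U} -> T does not hold.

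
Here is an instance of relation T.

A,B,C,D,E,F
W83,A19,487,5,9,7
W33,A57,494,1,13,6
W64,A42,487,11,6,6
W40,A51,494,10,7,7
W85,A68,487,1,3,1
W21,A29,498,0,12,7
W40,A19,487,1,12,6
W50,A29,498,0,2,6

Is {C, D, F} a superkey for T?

Yes

All 8 rows have distinct {C, D, F} values, so {C, D, F} → (all attributes) holds and {C, D, F} is a superkey.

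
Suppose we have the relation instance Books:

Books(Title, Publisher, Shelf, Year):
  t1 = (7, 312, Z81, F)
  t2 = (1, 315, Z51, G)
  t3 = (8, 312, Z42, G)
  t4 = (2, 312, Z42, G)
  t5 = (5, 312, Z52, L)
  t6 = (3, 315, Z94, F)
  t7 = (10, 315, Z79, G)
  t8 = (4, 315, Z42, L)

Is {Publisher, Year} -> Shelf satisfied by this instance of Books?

(Publisher=312, Year=F): row 1 → Shelf = Z81 ✓
(Publisher=315, Year=G): rows 2, 7 → Shelf takes values {Z51, Z79} — violation
(Publisher=312, Year=G): rows 3, 4 → Shelf = Z42, Z42 ✓
(Publisher=312, Year=L): row 5 → Shelf = Z52 ✓
(Publisher=315, Year=F): row 6 → Shelf = Z94 ✓
(Publisher=315, Year=L): row 8 → Shelf = Z42 ✓
Two rows agree on {Publisher, Year} but differ on Shelf, so {Publisher, Year} -> Shelf does not hold.

No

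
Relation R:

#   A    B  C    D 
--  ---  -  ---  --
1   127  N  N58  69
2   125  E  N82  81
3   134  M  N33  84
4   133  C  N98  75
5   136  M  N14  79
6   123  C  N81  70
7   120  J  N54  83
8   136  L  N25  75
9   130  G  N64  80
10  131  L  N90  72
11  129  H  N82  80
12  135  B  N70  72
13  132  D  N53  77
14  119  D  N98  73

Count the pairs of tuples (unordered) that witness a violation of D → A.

3

D=75: violating pairs (4,8) — 1 pair.
D=80: violating pairs (9,11) — 1 pair.
D=72: violating pairs (10,12) — 1 pair.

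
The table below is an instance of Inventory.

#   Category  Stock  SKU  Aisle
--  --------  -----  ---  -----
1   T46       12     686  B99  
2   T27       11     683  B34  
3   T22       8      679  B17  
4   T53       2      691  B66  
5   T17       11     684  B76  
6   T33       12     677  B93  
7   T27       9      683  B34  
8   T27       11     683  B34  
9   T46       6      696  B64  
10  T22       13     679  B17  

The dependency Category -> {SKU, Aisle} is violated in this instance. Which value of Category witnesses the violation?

Category=T46: rows 1, 9 → {SKU,Aisle} takes values {(686, B99), (696, B64)} — violation
Category=T27: rows 2, 7, 8 → {SKU,Aisle} = (683, B34), (683, B34), (683, B34) ✓
Category=T22: rows 3, 10 → {SKU,Aisle} = (679, B17), (679, B17) ✓
Category=T53: row 4 → {SKU,Aisle} = (691, B66) ✓
Category=T17: row 5 → {SKU,Aisle} = (684, B76) ✓
Category=T33: row 6 → {SKU,Aisle} = (677, B93) ✓
The only Category value with inconsistent RHS is Category=T46.

T46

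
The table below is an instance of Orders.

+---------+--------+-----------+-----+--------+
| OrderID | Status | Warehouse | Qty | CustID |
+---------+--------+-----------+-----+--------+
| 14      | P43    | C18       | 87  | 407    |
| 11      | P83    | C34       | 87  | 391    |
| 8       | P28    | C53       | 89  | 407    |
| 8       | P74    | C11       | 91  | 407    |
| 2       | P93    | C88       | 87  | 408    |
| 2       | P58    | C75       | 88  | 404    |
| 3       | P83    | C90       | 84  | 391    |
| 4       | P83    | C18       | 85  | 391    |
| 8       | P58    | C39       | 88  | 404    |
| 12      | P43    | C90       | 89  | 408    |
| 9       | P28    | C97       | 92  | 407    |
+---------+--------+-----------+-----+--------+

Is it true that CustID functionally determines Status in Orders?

CustID=407: 4 rows → Status takes values {P43, P28, P74} — violation
CustID=391: 3 rows → Status = P83, P83, P83 ✓
CustID=408: 2 rows → Status takes values {P93, P43} — violation
CustID=404: 2 rows → Status = P58, P58 ✓
Two rows agree on CustID but differ on Status, so CustID -> Status does not hold.

No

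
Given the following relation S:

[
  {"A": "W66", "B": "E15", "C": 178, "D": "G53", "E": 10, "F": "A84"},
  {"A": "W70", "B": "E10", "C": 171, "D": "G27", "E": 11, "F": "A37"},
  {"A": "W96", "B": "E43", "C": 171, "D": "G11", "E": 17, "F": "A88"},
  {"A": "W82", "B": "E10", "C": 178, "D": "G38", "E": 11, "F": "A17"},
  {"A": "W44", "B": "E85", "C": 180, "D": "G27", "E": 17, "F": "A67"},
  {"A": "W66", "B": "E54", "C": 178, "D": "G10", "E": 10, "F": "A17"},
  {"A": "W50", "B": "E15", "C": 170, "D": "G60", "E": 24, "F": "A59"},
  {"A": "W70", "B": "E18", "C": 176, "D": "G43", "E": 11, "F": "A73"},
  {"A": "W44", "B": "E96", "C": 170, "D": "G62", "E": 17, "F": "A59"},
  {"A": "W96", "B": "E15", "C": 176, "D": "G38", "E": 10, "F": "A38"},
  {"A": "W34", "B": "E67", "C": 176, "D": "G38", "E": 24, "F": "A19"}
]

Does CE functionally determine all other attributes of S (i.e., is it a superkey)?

No

Two distinct rows share (C=178, E=10), so CE does not determine every attribute — not a superkey.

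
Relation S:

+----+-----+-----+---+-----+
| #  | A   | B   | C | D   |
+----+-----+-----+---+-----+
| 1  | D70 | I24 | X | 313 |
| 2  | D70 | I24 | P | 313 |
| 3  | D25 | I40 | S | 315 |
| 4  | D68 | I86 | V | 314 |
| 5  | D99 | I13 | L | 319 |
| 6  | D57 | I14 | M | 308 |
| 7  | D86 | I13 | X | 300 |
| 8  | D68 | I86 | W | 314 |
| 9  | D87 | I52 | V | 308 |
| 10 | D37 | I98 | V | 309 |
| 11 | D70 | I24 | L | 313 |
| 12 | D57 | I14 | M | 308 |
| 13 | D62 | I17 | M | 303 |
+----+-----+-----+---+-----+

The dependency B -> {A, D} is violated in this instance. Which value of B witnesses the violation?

I13

B=I24: rows 1, 2, 11 → {A,D} = (D70, 313), (D70, 313), (D70, 313) ✓
B=I40: row 3 → {A,D} = (D25, 315) ✓
B=I86: rows 4, 8 → {A,D} = (D68, 314), (D68, 314) ✓
B=I13: rows 5, 7 → {A,D} takes values {(D99, 319), (D86, 300)} — violation
B=I14: rows 6, 12 → {A,D} = (D57, 308), (D57, 308) ✓
B=I52: row 9 → {A,D} = (D87, 308) ✓
B=I98: row 10 → {A,D} = (D37, 309) ✓
B=I17: row 13 → {A,D} = (D62, 303) ✓
The only B value with inconsistent RHS is B=I13.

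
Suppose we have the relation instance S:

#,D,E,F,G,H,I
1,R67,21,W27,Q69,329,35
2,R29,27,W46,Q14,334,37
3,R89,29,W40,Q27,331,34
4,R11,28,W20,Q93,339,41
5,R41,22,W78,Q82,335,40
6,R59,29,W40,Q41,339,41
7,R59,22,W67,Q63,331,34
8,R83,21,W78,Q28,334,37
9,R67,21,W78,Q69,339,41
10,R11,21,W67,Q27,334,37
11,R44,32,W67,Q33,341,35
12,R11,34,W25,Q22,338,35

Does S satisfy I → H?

I=35: rows 1, 11, 12 → H takes values {329, 341, 338} — violation
I=37: rows 2, 8, 10 → H = 334, 334, 334 ✓
I=34: rows 3, 7 → H = 331, 331 ✓
I=41: rows 4, 6, 9 → H = 339, 339, 339 ✓
I=40: row 5 → H = 335 ✓
Two rows agree on I but differ on H, so I → H does not hold.

No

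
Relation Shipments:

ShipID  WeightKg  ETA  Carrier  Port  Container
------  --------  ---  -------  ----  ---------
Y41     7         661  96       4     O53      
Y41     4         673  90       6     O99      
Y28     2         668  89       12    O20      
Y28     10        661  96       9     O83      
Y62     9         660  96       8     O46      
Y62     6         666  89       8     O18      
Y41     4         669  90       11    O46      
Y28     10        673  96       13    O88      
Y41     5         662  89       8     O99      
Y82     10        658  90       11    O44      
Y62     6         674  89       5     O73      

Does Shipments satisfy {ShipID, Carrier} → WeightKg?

Yes

(ShipID=Y41, Carrier=96): 1 row → WeightKg = 7 ✓
(ShipID=Y41, Carrier=90): 2 rows → WeightKg = 4, 4 ✓
(ShipID=Y28, Carrier=89): 1 row → WeightKg = 2 ✓
(ShipID=Y28, Carrier=96): 2 rows → WeightKg = 10, 10 ✓
(ShipID=Y62, Carrier=96): 1 row → WeightKg = 9 ✓
(ShipID=Y62, Carrier=89): 2 rows → WeightKg = 6, 6 ✓
(ShipID=Y41, Carrier=89): 1 row → WeightKg = 5 ✓
(ShipID=Y82, Carrier=90): 1 row → WeightKg = 10 ✓
Every {ShipID, Carrier} value is associated with a single WeightKg value, so {ShipID, Carrier} → WeightKg holds.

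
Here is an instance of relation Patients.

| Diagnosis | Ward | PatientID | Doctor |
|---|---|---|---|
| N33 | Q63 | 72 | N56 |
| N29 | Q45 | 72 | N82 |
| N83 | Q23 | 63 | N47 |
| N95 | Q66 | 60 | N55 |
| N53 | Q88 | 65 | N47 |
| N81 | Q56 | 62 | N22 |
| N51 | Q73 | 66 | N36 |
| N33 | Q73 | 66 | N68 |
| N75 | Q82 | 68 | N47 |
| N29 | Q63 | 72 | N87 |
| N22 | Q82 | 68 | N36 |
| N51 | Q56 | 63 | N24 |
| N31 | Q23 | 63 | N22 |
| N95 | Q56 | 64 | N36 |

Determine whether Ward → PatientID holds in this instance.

No

Ward=Q63: 2 rows → PatientID = 72, 72 ✓
Ward=Q45: 1 row → PatientID = 72 ✓
Ward=Q23: 2 rows → PatientID = 63, 63 ✓
Ward=Q66: 1 row → PatientID = 60 ✓
Ward=Q88: 1 row → PatientID = 65 ✓
Ward=Q56: 3 rows → PatientID takes values {62, 63, 64} — violation
Ward=Q73: 2 rows → PatientID = 66, 66 ✓
Ward=Q82: 2 rows → PatientID = 68, 68 ✓
Two rows agree on Ward but differ on PatientID, so Ward → PatientID does not hold.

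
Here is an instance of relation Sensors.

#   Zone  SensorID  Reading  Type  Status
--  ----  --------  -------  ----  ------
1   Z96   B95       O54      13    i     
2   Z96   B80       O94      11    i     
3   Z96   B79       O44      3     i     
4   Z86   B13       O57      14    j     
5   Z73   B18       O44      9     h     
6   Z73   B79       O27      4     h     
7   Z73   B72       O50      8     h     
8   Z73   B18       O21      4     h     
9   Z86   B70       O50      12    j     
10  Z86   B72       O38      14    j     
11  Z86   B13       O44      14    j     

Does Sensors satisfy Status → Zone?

Yes

Status=i: rows 1, 2, 3 → Zone = Z96, Z96, Z96 ✓
Status=j: rows 4, 9, 10, 11 → Zone = Z86, Z86, Z86, Z86 ✓
Status=h: rows 5, 6, 7, 8 → Zone = Z73, Z73, Z73, Z73 ✓
Every Status value is associated with a single Zone value, so Status → Zone holds.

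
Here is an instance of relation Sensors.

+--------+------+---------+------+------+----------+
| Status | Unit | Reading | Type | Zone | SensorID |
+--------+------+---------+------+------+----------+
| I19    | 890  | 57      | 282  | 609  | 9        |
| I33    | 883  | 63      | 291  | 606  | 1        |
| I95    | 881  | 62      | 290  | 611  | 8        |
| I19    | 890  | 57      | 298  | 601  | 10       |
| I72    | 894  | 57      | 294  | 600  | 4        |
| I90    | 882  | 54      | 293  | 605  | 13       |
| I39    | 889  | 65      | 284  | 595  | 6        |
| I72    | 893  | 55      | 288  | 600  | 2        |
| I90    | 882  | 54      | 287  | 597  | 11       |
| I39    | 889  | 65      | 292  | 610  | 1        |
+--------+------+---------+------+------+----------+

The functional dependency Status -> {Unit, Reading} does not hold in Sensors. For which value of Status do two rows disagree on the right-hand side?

I72

Status=I19: 2 rows → {Unit,Reading} = (890, 57), (890, 57) ✓
Status=I33: 1 row → {Unit,Reading} = (883, 63) ✓
Status=I95: 1 row → {Unit,Reading} = (881, 62) ✓
Status=I72: 2 rows → {Unit,Reading} takes values {(894, 57), (893, 55)} — violation
Status=I90: 2 rows → {Unit,Reading} = (882, 54), (882, 54) ✓
Status=I39: 2 rows → {Unit,Reading} = (889, 65), (889, 65) ✓
The only Status value with inconsistent RHS is Status=I72.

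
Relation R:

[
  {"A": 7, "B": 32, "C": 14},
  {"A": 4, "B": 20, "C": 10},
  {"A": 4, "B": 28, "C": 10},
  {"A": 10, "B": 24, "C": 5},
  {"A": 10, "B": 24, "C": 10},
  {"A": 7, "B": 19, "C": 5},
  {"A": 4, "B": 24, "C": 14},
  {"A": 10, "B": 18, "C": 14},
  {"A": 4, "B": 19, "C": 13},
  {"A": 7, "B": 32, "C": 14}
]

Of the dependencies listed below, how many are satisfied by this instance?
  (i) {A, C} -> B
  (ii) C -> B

0

(i) {A, C} -> B: (A=4, C=10): 2 rows → B takes values {20, 28} — violation — fails.
(ii) C -> B: C=14: 4 rows → B takes values {32, 24, 18} — violation; C=10: 3 rows → B takes values {20, 28, 24} — violation; C=5: 2 rows → B takes values {24, 19} — violation — fails.
None of the 2 dependencies hold.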